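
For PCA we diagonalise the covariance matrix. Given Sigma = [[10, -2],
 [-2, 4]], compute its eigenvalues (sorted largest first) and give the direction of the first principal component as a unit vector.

Step 1 — characteristic polynomial of 2×2 Sigma:
  det(Sigma - λI) = λ² - trace · λ + det = 0.
  trace = 10 + 4 = 14, det = 10·4 - (-2)² = 36.
Step 2 — discriminant:
  Δ = trace² - 4·det = 196 - 144 = 52.
Step 3 — eigenvalues:
  λ = (trace ± √Δ)/2 = (14 ± 7.2111)/2,
  λ_1 = 10.6056,  λ_2 = 3.3944.

Step 4 — unit eigenvector for λ_1: solve (Sigma - λ_1 I)v = 0. First row:
  (10 - 10.6056)·v_x + (-2)·v_y = 0, i.e. (-0.6056)·v_x + (-2)·v_y = 0,
  so v ∝ (b, λ_1 - a) = (-2, 0.6056); multiply by -1 so the first entry is positive: u = (2, -0.6056).
  ||u|| = √((2)² + (-0.6056)²) = √(4.3667) ≈ 2.0897,
  v_1 = u/||u|| ≈ (0.9571, -0.2898) (||v_1|| = 1).

λ_1 = 10.6056,  λ_2 = 3.3944;  v_1 ≈ (0.9571, -0.2898)


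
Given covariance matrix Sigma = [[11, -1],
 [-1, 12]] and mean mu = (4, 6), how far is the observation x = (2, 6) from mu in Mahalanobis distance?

Step 1 — centre the observation: (x - mu) = (-2, 0).

Step 2 — invert Sigma. det(Sigma) = 11·12 - (-1)² = 131.
  Sigma^{-1} = (1/det) · [[d, -b], [-b, a]] = [[0.0916, 0.0076],
 [0.0076, 0.084]].

Step 3 — form the quadratic (x - mu)^T · Sigma^{-1} · (x - mu):
  Sigma^{-1} · (x - mu) = (-0.1832, -0.0153).
  (x - mu)^T · [Sigma^{-1} · (x - mu)] = (-2)·(-0.1832) + (0)·(-0.0153) = 0.3664.

Step 4 — take square root: d = √(0.3664) ≈ 0.6053.

d(x, mu) = √(0.3664) ≈ 0.6053


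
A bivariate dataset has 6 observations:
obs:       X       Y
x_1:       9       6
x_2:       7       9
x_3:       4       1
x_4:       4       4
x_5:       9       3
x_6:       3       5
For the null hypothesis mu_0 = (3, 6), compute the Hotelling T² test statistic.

Step 1 — sample mean vector:
  mean(X) = (9 + 7 + 4 + 4 + 9 + 3) / 6 = 36/6 = 6
  mean(Y) = (6 + 9 + 1 + 4 + 3 + 5) / 6 = 28/6 = 4.6667
  x̄ = (6, 4.6667),  deviation x̄ - mu_0 = (6, 4.6667) - (3, 6) = (3, -1.3333).

Step 2 — sample covariance matrix, S[i,j] = (1/(n-1)) · Σ_k (x_{k,i} - mean_i) · (x_{k,j} - mean_j), divisor n-1 = 5:
  S[X,X] = ((3)·(3) + (1)·(1) + (-2)·(-2) + (-2)·(-2) + (3)·(3) + (-3)·(-3)) / 5 = 36/5 = 7.2
  S[X,Y] = ((3)·(1.3333) + (1)·(4.3333) + (-2)·(-3.6667) + (-2)·(-0.6667) + (3)·(-1.6667) + (-3)·(0.3333)) / 5 = 11/5 = 2.2
  S[Y,Y] = ((1.3333)·(1.3333) + (4.3333)·(4.3333) + (-3.6667)·(-3.6667) + (-0.6667)·(-0.6667) + (-1.6667)·(-1.6667) + (0.3333)·(0.3333)) / 5 = 37.3333/5 = 7.4667
  S = [[7.2, 2.2],
 [2.2, 7.4667]].

Step 3 — invert S. det(S) = 7.2·7.4667 - (2.2)² = 48.92.
  S^{-1} = (1/det) · [[d, -b], [-b, a]] = [[0.1526, -0.045],
 [-0.045, 0.1472]].

Step 4 — quadratic form (x̄ - mu_0)^T · S^{-1} · (x̄ - mu_0):
  S^{-1} · (x̄ - mu_0) = (0.5179, -0.3312),
  (x̄ - mu_0)^T · [...] = (3)·(0.5179) + (-1.3333)·(-0.3312) = 1.9951.

Step 5 — scale by n: T² = 6 · 1.9951 = 11.9706.

T² ≈ 11.9706


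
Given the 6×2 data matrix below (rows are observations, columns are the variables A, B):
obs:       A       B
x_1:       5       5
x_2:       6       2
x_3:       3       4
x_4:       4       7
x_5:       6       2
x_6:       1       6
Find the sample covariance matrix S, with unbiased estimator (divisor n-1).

Step 1 — column means:
  mean(A) = (5 + 6 + 3 + 4 + 6 + 1) / 6 = 25/6 = 4.1667
  mean(B) = (5 + 2 + 4 + 7 + 2 + 6) / 6 = 26/6 = 4.3333

Step 2 — sample covariance S[i,j] = (1/(n-1)) · Σ_k (x_{k,i} - mean_i) · (x_{k,j} - mean_j), with n-1 = 5.
  S[A,A] = ((0.8333)·(0.8333) + (1.8333)·(1.8333) + (-1.1667)·(-1.1667) + (-0.1667)·(-0.1667) + (1.8333)·(1.8333) + (-3.1667)·(-3.1667)) / 5 = 18.8333/5 = 3.7667
  S[A,B] = ((0.8333)·(0.6667) + (1.8333)·(-2.3333) + (-1.1667)·(-0.3333) + (-0.1667)·(2.6667) + (1.8333)·(-2.3333) + (-3.1667)·(1.6667)) / 5 = -13.3333/5 = -2.6667
  S[B,B] = ((0.6667)·(0.6667) + (-2.3333)·(-2.3333) + (-0.3333)·(-0.3333) + (2.6667)·(2.6667) + (-2.3333)·(-2.3333) + (1.6667)·(1.6667)) / 5 = 21.3333/5 = 4.2667

S is symmetric (S[j,i] = S[i,j]). Assembling:

S = [[3.7667, -2.6667],
 [-2.6667, 4.2667]]


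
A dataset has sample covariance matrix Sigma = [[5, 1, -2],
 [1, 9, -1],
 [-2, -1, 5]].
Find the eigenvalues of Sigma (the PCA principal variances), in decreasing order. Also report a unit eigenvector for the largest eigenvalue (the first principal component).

Step 1 — characteristic polynomial p(λ) = det(λI - Sigma) = λ³ - tr·λ² + c_1·λ - det, where tr = trace, c_1 = sum of the principal 2×2 minors, det = det(Sigma):
  tr = 5 + 9 + 5 = 19,
  c_1 = (5·9 - (1)²) + (5·5 - (-2)²) + (9·5 - (-1)²) = 44 + 21 + 44 = 109,
  det = 5·(9·5 - (-1)²) - (1)·((1)·5 - (-1)·(-2)) + (-2)·((1)·(-1) - 9·(-2)) = 5·(44) - (1)·(3) + (-2)·(17) = 183.
  So p(λ) = λ³ - 19λ² + 109λ - 183.
Step 2 — look for an integer root (rational root theorem: any rational root is an integer divisor of 183). Testing λ = 3:
  p(3) = 27 - 171 + 327 - 183 = 0  ✓
  Dividing out (λ - 3): p(λ) = (λ - 3)(λ² - 16λ + 61).
Step 3 — remaining eigenvalues from the quadratic λ² - 16λ + 61 = 0:
  Δ = 16² - 4·61 = 256 - 244 = 12,  λ = (16 ± √12)/2 = (16 ± 3.4641)/2 ≈ 9.7321 or 6.2679.
  Sorted: λ_1 = 9.7321,  λ_2 = 6.2679,  λ_3 = 3  (check: sum = 19 = tr ✓).

Step 4 — unit eigenvector for λ_1 ≈ 9.7321: v spans the null space of (Sigma - λ_1 I), whose rows are
  r_1 = (-4.7321, 1, -2),  r_2 = (1, -0.7321, -1),  r_3 = (-2, -1, -4.7321).
  v is orthogonal to every row, so take v ∝ r_1 × r_2 = ((1)·(-1) - (-2)·(-0.7321), (-2)·(1) - (-4.7321)·(-1), (-4.7321)·(-0.7321) - (1)·(1)) ≈ (-2.4641, -6.7321, 2.4641).
  Rescale (multiply by -1 so the first nonzero entry is positive): u = (2.4641, 6.7321, -2.4641).
  ||u|| = √((2.4641)² + (6.7321)² + (-2.4641)²) = √(57.4641) ≈ 7.5805,  v_1 = u/||u|| ≈ (0.3251, 0.8881, -0.3251) (||v_1|| = 1).

λ_1 = 9.7321,  λ_2 = 6.2679,  λ_3 = 3;  v_1 ≈ (0.3251, 0.8881, -0.3251)


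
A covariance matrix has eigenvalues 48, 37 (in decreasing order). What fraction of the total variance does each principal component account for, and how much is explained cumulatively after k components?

Step 1 — total variance = trace(Sigma) = Σ λ_i = 48 + 37 = 85.

Step 2 — fraction explained by component i = λ_i / Σ λ:
  PC1: 48/85 = 0.5647
  PC2: 37/85 = 0.4353

Step 3 — cumulative fraction after k components = (λ_1 + ... + λ_k) / Σ λ:
  k = 1: 48/85 = 0.5647
  k = 2: (48 + 37)/85 = 85/85 = 1

Summary (fraction, with percent):

explained: PC1 0.5647 (56.47%), PC2 0.4353 (43.53%);  cumulative: 0.5647, 1


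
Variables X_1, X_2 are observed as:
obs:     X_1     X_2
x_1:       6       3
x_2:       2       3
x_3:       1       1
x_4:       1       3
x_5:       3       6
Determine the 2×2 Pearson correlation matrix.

Step 1 — column means:
  mean(X_1) = (6 + 2 + 1 + 1 + 3) / 5 = 13/5 = 2.6
  mean(X_2) = (3 + 3 + 1 + 3 + 6) / 5 = 16/5 = 3.2

Step 2 — sample variances and covariances s[i,j] = (1/(n-1)) · Σ_k (x_{k,i} - mean_i) · (x_{k,j} - mean_j), with n-1 = 4:
  s[X_1,X_1] = ((3.4)·(3.4) + (-0.6)·(-0.6) + (-1.6)·(-1.6) + (-1.6)·(-1.6) + (0.4)·(0.4)) / 4 = 17.2/4 = 4.3
  s[X_1,X_2] = ((3.4)·(-0.2) + (-0.6)·(-0.2) + (-1.6)·(-2.2) + (-1.6)·(-0.2) + (0.4)·(2.8)) / 4 = 4.4/4 = 1.1
  s[X_2,X_2] = ((-0.2)·(-0.2) + (-0.2)·(-0.2) + (-2.2)·(-2.2) + (-0.2)·(-0.2) + (2.8)·(2.8)) / 4 = 12.8/4 = 3.2
  Sample standard deviations s_i = √(s[i,i]):
  s(X_1) = √(4.3) = 2.0736
  s(X_2) = √(3.2) = 1.7889

Step 3 — r_{ij} = s_{ij} / (s_i · s_j):
  r[X_1,X_1] = 1 (diagonal).
  r[X_1,X_2] = 1.1 / (2.0736 · 1.7889) = 1.1 / 3.7094 = 0.2965
  r[X_2,X_2] = 1 (diagonal).

R is symmetric with unit diagonal. Assembling:

R = [[1, 0.2965],
 [0.2965, 1]]


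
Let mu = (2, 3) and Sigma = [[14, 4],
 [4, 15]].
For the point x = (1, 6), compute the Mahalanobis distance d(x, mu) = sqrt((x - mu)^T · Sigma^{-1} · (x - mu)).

Step 1 — centre the observation: (x - mu) = (-1, 3).

Step 2 — invert Sigma. det(Sigma) = 14·15 - (4)² = 194.
  Sigma^{-1} = (1/det) · [[d, -b], [-b, a]] = [[0.0773, -0.0206],
 [-0.0206, 0.0722]].

Step 3 — form the quadratic (x - mu)^T · Sigma^{-1} · (x - mu):
  Sigma^{-1} · (x - mu) = (-0.1392, 0.2371).
  (x - mu)^T · [Sigma^{-1} · (x - mu)] = (-1)·(-0.1392) + (3)·(0.2371) = 0.8505.

Step 4 — take square root: d = √(0.8505) ≈ 0.9222.

d(x, mu) = √(0.8505) ≈ 0.9222


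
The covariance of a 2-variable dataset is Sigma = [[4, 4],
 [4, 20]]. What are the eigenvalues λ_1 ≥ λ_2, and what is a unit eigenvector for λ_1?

Step 1 — characteristic polynomial of 2×2 Sigma:
  det(Sigma - λI) = λ² - trace · λ + det = 0.
  trace = 4 + 20 = 24, det = 4·20 - (4)² = 64.
Step 2 — discriminant:
  Δ = trace² - 4·det = 576 - 256 = 320.
Step 3 — eigenvalues:
  λ = (trace ± √Δ)/2 = (24 ± 17.8885)/2,
  λ_1 = 20.9443,  λ_2 = 3.0557.

Step 4 — unit eigenvector for λ_1: solve (Sigma - λ_1 I)v = 0. First row:
  (4 - 20.9443)·v_x + (4)·v_y = 0, i.e. (-16.9443)·v_x + (4)·v_y = 0,
  so v ∝ (b, λ_1 - a) = (4, 16.9443) = u.
  ||u|| = √((4)² + (16.9443)²) = √(303.1084) ≈ 17.41,
  v_1 = u/||u|| ≈ (0.2298, 0.9732) (||v_1|| = 1).

λ_1 = 20.9443,  λ_2 = 3.0557;  v_1 ≈ (0.2298, 0.9732)


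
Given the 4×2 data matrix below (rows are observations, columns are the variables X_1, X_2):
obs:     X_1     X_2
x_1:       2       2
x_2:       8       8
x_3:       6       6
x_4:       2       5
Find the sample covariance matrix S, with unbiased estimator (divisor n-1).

Step 1 — column means:
  mean(X_1) = (2 + 8 + 6 + 2) / 4 = 18/4 = 4.5
  mean(X_2) = (2 + 8 + 6 + 5) / 4 = 21/4 = 5.25

Step 2 — sample covariance S[i,j] = (1/(n-1)) · Σ_k (x_{k,i} - mean_i) · (x_{k,j} - mean_j), with n-1 = 3.
  S[X_1,X_1] = ((-2.5)·(-2.5) + (3.5)·(3.5) + (1.5)·(1.5) + (-2.5)·(-2.5)) / 3 = 27/3 = 9
  S[X_1,X_2] = ((-2.5)·(-3.25) + (3.5)·(2.75) + (1.5)·(0.75) + (-2.5)·(-0.25)) / 3 = 19.5/3 = 6.5
  S[X_2,X_2] = ((-3.25)·(-3.25) + (2.75)·(2.75) + (0.75)·(0.75) + (-0.25)·(-0.25)) / 3 = 18.75/3 = 6.25

S is symmetric (S[j,i] = S[i,j]). Assembling:

S = [[9, 6.5],
 [6.5, 6.25]]


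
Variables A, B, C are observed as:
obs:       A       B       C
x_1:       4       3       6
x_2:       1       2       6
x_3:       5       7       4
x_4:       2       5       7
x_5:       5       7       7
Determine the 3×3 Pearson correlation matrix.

Step 1 — column means:
  mean(A) = (4 + 1 + 5 + 2 + 5) / 5 = 17/5 = 3.4
  mean(B) = (3 + 2 + 7 + 5 + 7) / 5 = 24/5 = 4.8
  mean(C) = (6 + 6 + 4 + 7 + 7) / 5 = 30/5 = 6

Step 2 — sample variances and covariances s[i,j] = (1/(n-1)) · Σ_k (x_{k,i} - mean_i) · (x_{k,j} - mean_j), with n-1 = 4:
  s[A,A] = ((0.6)·(0.6) + (-2.4)·(-2.4) + (1.6)·(1.6) + (-1.4)·(-1.4) + (1.6)·(1.6)) / 4 = 13.2/4 = 3.3
  s[A,B] = ((0.6)·(-1.8) + (-2.4)·(-2.8) + (1.6)·(2.2) + (-1.4)·(0.2) + (1.6)·(2.2)) / 4 = 12.4/4 = 3.1
  s[A,C] = ((0.6)·(0) + (-2.4)·(0) + (1.6)·(-2) + (-1.4)·(1) + (1.6)·(1)) / 4 = -3/4 = -0.75
  s[B,B] = ((-1.8)·(-1.8) + (-2.8)·(-2.8) + (2.2)·(2.2) + (0.2)·(0.2) + (2.2)·(2.2)) / 4 = 20.8/4 = 5.2
  s[B,C] = ((-1.8)·(0) + (-2.8)·(0) + (2.2)·(-2) + (0.2)·(1) + (2.2)·(1)) / 4 = -2/4 = -0.5
  s[C,C] = ((0)·(0) + (0)·(0) + (-2)·(-2) + (1)·(1) + (1)·(1)) / 4 = 6/4 = 1.5
  Sample standard deviations s_i = √(s[i,i]):
  s(A) = √(3.3) = 1.8166
  s(B) = √(5.2) = 2.2804
  s(C) = √(1.5) = 1.2247

Step 3 — r_{ij} = s_{ij} / (s_i · s_j):
  r[A,A] = 1 (diagonal).
  r[A,B] = 3.1 / (1.8166 · 2.2804) = 3.1 / 4.1425 = 0.7483
  r[A,C] = -0.75 / (1.8166 · 1.2247) = -0.75 / 2.2249 = -0.3371
  r[B,B] = 1 (diagonal).
  r[B,C] = -0.5 / (2.2804 · 1.2247) = -0.5 / 2.7928 = -0.179
  r[C,C] = 1 (diagonal).

R is symmetric with unit diagonal. Assembling:

R = [[1, 0.7483, -0.3371],
 [0.7483, 1, -0.179],
 [-0.3371, -0.179, 1]]


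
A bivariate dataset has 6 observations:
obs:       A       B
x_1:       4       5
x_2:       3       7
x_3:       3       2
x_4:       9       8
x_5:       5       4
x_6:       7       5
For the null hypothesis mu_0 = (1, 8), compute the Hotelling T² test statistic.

Step 1 — sample mean vector:
  mean(A) = (4 + 3 + 3 + 9 + 5 + 7) / 6 = 31/6 = 5.1667
  mean(B) = (5 + 7 + 2 + 8 + 4 + 5) / 6 = 31/6 = 5.1667
  x̄ = (5.1667, 5.1667),  deviation x̄ - mu_0 = (5.1667, 5.1667) - (1, 8) = (4.1667, -2.8333).

Step 2 — sample covariance matrix, S[i,j] = (1/(n-1)) · Σ_k (x_{k,i} - mean_i) · (x_{k,j} - mean_j), divisor n-1 = 5:
  S[A,A] = ((-1.1667)·(-1.1667) + (-2.1667)·(-2.1667) + (-2.1667)·(-2.1667) + (3.8333)·(3.8333) + (-0.1667)·(-0.1667) + (1.8333)·(1.8333)) / 5 = 28.8333/5 = 5.7667
  S[A,B] = ((-1.1667)·(-0.1667) + (-2.1667)·(1.8333) + (-2.1667)·(-3.1667) + (3.8333)·(2.8333) + (-0.1667)·(-1.1667) + (1.8333)·(-0.1667)) / 5 = 13.8333/5 = 2.7667
  S[B,B] = ((-0.1667)·(-0.1667) + (1.8333)·(1.8333) + (-3.1667)·(-3.1667) + (2.8333)·(2.8333) + (-1.1667)·(-1.1667) + (-0.1667)·(-0.1667)) / 5 = 22.8333/5 = 4.5667
  S = [[5.7667, 2.7667],
 [2.7667, 4.5667]].

Step 3 — invert S. det(S) = 5.7667·4.5667 - (2.7667)² = 18.68.
  S^{-1} = (1/det) · [[d, -b], [-b, a]] = [[0.2445, -0.1481],
 [-0.1481, 0.3087]].

Step 4 — quadratic form (x̄ - mu_0)^T · S^{-1} · (x̄ - mu_0):
  S^{-1} · (x̄ - mu_0) = (1.4383, -1.4918),
  (x̄ - mu_0)^T · [...] = (4.1667)·(1.4383) + (-2.8333)·(-1.4918) = 10.2195.

Step 5 — scale by n: T² = 6 · 10.2195 = 61.3169.

T² ≈ 61.3169


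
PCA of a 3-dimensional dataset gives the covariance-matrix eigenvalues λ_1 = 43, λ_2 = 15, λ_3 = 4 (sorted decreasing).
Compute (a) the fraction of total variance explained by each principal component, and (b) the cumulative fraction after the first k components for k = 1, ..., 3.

Step 1 — total variance = trace(Sigma) = Σ λ_i = 43 + 15 + 4 = 62.

Step 2 — fraction explained by component i = λ_i / Σ λ:
  PC1: 43/62 = 0.6935
  PC2: 15/62 = 0.2419
  PC3: 4/62 = 0.0645

Step 3 — cumulative fraction after k components = (λ_1 + ... + λ_k) / Σ λ:
  k = 1: 43/62 = 0.6935
  k = 2: (43 + 15)/62 = 58/62 = 0.9355
  k = 3: (43 + 15 + 4)/62 = 62/62 = 1

Summary (fraction, with percent):

explained: PC1 0.6935 (69.35%), PC2 0.2419 (24.19%), PC3 0.0645 (6.45%);  cumulative: 0.6935, 0.9355, 1


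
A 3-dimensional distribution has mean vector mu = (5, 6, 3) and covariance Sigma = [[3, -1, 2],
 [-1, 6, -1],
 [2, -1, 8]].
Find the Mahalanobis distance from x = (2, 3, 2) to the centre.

Step 1 — centre the observation: (x - mu) = (-3, -3, -1).

Step 2 — invert Sigma (cofactor / det for 3×3, or solve directly):
  Sigma^{-1} = [[0.4159, 0.0531, -0.0973],
 [0.0531, 0.177, 0.0088],
 [-0.0973, 0.0088, 0.1504]].

Step 3 — form the quadratic (x - mu)^T · Sigma^{-1} · (x - mu):
  Sigma^{-1} · (x - mu) = (-1.3097, -0.6991, 0.115).
  (x - mu)^T · [Sigma^{-1} · (x - mu)] = (-3)·(-1.3097) + (-3)·(-0.6991) + (-1)·(0.115) = 5.9115.

Step 4 — take square root: d = √(5.9115) ≈ 2.4314.

d(x, mu) = √(5.9115) ≈ 2.4314


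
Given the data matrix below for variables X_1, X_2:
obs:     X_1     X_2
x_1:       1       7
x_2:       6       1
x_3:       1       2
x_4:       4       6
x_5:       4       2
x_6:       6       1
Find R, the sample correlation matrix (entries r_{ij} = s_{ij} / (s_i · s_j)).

Step 1 — column means:
  mean(X_1) = (1 + 6 + 1 + 4 + 4 + 6) / 6 = 22/6 = 3.6667
  mean(X_2) = (7 + 1 + 2 + 6 + 2 + 1) / 6 = 19/6 = 3.1667

Step 2 — sample variances and covariances s[i,j] = (1/(n-1)) · Σ_k (x_{k,i} - mean_i) · (x_{k,j} - mean_j), with n-1 = 5:
  s[X_1,X_1] = ((-2.6667)·(-2.6667) + (2.3333)·(2.3333) + (-2.6667)·(-2.6667) + (0.3333)·(0.3333) + (0.3333)·(0.3333) + (2.3333)·(2.3333)) / 5 = 25.3333/5 = 5.0667
  s[X_1,X_2] = ((-2.6667)·(3.8333) + (2.3333)·(-2.1667) + (-2.6667)·(-1.1667) + (0.3333)·(2.8333) + (0.3333)·(-1.1667) + (2.3333)·(-2.1667)) / 5 = -16.6667/5 = -3.3333
  s[X_2,X_2] = ((3.8333)·(3.8333) + (-2.1667)·(-2.1667) + (-1.1667)·(-1.1667) + (2.8333)·(2.8333) + (-1.1667)·(-1.1667) + (-2.1667)·(-2.1667)) / 5 = 34.8333/5 = 6.9667
  Sample standard deviations s_i = √(s[i,i]):
  s(X_1) = √(5.0667) = 2.2509
  s(X_2) = √(6.9667) = 2.6394

Step 3 — r_{ij} = s_{ij} / (s_i · s_j):
  r[X_1,X_1] = 1 (diagonal).
  r[X_1,X_2] = -3.3333 / (2.2509 · 2.6394) = -3.3333 / 5.9412 = -0.5611
  r[X_2,X_2] = 1 (diagonal).

R is symmetric with unit diagonal. Assembling:

R = [[1, -0.5611],
 [-0.5611, 1]]


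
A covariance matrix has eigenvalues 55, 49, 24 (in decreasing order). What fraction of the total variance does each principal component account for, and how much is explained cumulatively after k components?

Step 1 — total variance = trace(Sigma) = Σ λ_i = 55 + 49 + 24 = 128.

Step 2 — fraction explained by component i = λ_i / Σ λ:
  PC1: 55/128 = 0.4297
  PC2: 49/128 = 0.3828
  PC3: 24/128 = 0.1875

Step 3 — cumulative fraction after k components = (λ_1 + ... + λ_k) / Σ λ:
  k = 1: 55/128 = 0.4297
  k = 2: (55 + 49)/128 = 104/128 = 0.8125
  k = 3: (55 + 49 + 24)/128 = 128/128 = 1

Summary (fraction, with percent):

explained: PC1 0.4297 (42.97%), PC2 0.3828 (38.28%), PC3 0.1875 (18.75%);  cumulative: 0.4297, 0.8125, 1


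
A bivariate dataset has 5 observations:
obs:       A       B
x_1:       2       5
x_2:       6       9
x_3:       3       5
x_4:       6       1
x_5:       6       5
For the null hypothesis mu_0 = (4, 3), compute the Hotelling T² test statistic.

Step 1 — sample mean vector:
  mean(A) = (2 + 6 + 3 + 6 + 6) / 5 = 23/5 = 4.6
  mean(B) = (5 + 9 + 5 + 1 + 5) / 5 = 25/5 = 5
  x̄ = (4.6, 5),  deviation x̄ - mu_0 = (4.6, 5) - (4, 3) = (0.6, 2).

Step 2 — sample covariance matrix, S[i,j] = (1/(n-1)) · Σ_k (x_{k,i} - mean_i) · (x_{k,j} - mean_j), divisor n-1 = 4:
  S[A,A] = ((-2.6)·(-2.6) + (1.4)·(1.4) + (-1.6)·(-1.6) + (1.4)·(1.4) + (1.4)·(1.4)) / 4 = 15.2/4 = 3.8
  S[A,B] = ((-2.6)·(0) + (1.4)·(4) + (-1.6)·(0) + (1.4)·(-4) + (1.4)·(0)) / 4 = 0/4 = 0
  S[B,B] = ((0)·(0) + (4)·(4) + (0)·(0) + (-4)·(-4) + (0)·(0)) / 4 = 32/4 = 8
  S = [[3.8, 0],
 [0, 8]].

Step 3 — invert S. det(S) = 3.8·8 - (0)² = 30.4.
  S^{-1} = (1/det) · [[d, -b], [-b, a]] = [[0.2632, 0],
 [0, 0.125]].

Step 4 — quadratic form (x̄ - mu_0)^T · S^{-1} · (x̄ - mu_0):
  S^{-1} · (x̄ - mu_0) = (0.1579, 0.25),
  (x̄ - mu_0)^T · [...] = (0.6)·(0.1579) + (2)·(0.25) = 0.5947.

Step 5 — scale by n: T² = 5 · 0.5947 = 2.9737.

T² ≈ 2.9737


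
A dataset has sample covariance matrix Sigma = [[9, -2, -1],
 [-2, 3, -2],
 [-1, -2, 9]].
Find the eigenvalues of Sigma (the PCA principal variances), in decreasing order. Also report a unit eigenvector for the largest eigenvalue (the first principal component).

Step 1 — characteristic polynomial p(λ) = det(λI - Sigma) = λ³ - tr·λ² + c_1·λ - det, where tr = trace, c_1 = sum of the principal 2×2 minors, det = det(Sigma):
  tr = 9 + 3 + 9 = 21,
  c_1 = (9·3 - (-2)²) + (9·9 - (-1)²) + (3·9 - (-2)²) = 23 + 80 + 23 = 126,
  det = 9·(3·9 - (-2)²) - (-2)·((-2)·9 - (-2)·(-1)) + (-1)·((-2)·(-2) - 3·(-1)) = 9·(23) - (-2)·(-20) + (-1)·(7) = 160.
  So p(λ) = λ³ - 21λ² + 126λ - 160.
Step 2 — look for an integer root (rational root theorem: any rational root is an integer divisor of 160). Testing λ = 10:
  p(10) = 1000 - 2100 + 1260 - 160 = 0  ✓
  Dividing out (λ - 10): p(λ) = (λ - 10)(λ² - 11λ + 16).
Step 3 — remaining eigenvalues from the quadratic λ² - 11λ + 16 = 0:
  Δ = 11² - 4·16 = 121 - 64 = 57,  λ = (11 ± √57)/2 = (11 ± 7.5498)/2 ≈ 9.2749 or 1.7251.
  Sorted: λ_1 = 10,  λ_2 = 9.2749,  λ_3 = 1.7251  (check: sum = 21 = tr ✓).

Step 4 — unit eigenvector for λ_1 = 10: v spans the null space of (Sigma - λ_1 I), whose rows are
  r_1 = (-1, -2, -1),  r_2 = (-2, -7, -2),  r_3 = (-1, -2, -1).
  v is orthogonal to every row, so take v ∝ r_1 × r_2 = ((-2)·(-2) - (-1)·(-7), (-1)·(-2) - (-1)·(-2), (-1)·(-7) - (-2)·(-2)) = (-3, 0, 3).
  Rescale (divide by 3; multiply by -1 so the first nonzero entry is positive): u = (1, 0, -1).
  ||u|| = √((1)² + (0)² + (-1)²) = √(2) ≈ 1.4142,  v_1 = u/||u|| ≈ (0.7071, 0, -0.7071) (||v_1|| = 1).

λ_1 = 10,  λ_2 = 9.2749,  λ_3 = 1.7251;  v_1 ≈ (0.7071, 0, -0.7071)


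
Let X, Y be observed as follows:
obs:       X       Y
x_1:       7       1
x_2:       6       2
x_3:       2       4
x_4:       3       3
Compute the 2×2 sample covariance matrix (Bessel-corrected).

Step 1 — column means:
  mean(X) = (7 + 6 + 2 + 3) / 4 = 18/4 = 4.5
  mean(Y) = (1 + 2 + 4 + 3) / 4 = 10/4 = 2.5

Step 2 — sample covariance S[i,j] = (1/(n-1)) · Σ_k (x_{k,i} - mean_i) · (x_{k,j} - mean_j), with n-1 = 3.
  S[X,X] = ((2.5)·(2.5) + (1.5)·(1.5) + (-2.5)·(-2.5) + (-1.5)·(-1.5)) / 3 = 17/3 = 5.6667
  S[X,Y] = ((2.5)·(-1.5) + (1.5)·(-0.5) + (-2.5)·(1.5) + (-1.5)·(0.5)) / 3 = -9/3 = -3
  S[Y,Y] = ((-1.5)·(-1.5) + (-0.5)·(-0.5) + (1.5)·(1.5) + (0.5)·(0.5)) / 3 = 5/3 = 1.6667

S is symmetric (S[j,i] = S[i,j]). Assembling:

S = [[5.6667, -3],
 [-3, 1.6667]]


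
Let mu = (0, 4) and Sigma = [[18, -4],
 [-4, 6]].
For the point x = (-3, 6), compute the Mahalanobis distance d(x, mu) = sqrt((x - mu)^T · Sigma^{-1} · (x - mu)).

Step 1 — centre the observation: (x - mu) = (-3, 2).

Step 2 — invert Sigma. det(Sigma) = 18·6 - (-4)² = 92.
  Sigma^{-1} = (1/det) · [[d, -b], [-b, a]] = [[0.0652, 0.0435],
 [0.0435, 0.1957]].

Step 3 — form the quadratic (x - mu)^T · Sigma^{-1} · (x - mu):
  Sigma^{-1} · (x - mu) = (-0.1087, 0.2609).
  (x - mu)^T · [Sigma^{-1} · (x - mu)] = (-3)·(-0.1087) + (2)·(0.2609) = 0.8478.

Step 4 — take square root: d = √(0.8478) ≈ 0.9208.

d(x, mu) = √(0.8478) ≈ 0.9208


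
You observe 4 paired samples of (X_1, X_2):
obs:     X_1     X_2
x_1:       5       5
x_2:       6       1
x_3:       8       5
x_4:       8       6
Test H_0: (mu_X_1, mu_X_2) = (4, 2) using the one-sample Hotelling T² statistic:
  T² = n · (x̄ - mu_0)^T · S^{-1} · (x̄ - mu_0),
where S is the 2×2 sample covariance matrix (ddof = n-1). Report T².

Step 1 — sample mean vector:
  mean(X_1) = (5 + 6 + 8 + 8) / 4 = 27/4 = 6.75
  mean(X_2) = (5 + 1 + 5 + 6) / 4 = 17/4 = 4.25
  x̄ = (6.75, 4.25),  deviation x̄ - mu_0 = (6.75, 4.25) - (4, 2) = (2.75, 2.25).

Step 2 — sample covariance matrix, S[i,j] = (1/(n-1)) · Σ_k (x_{k,i} - mean_i) · (x_{k,j} - mean_j), divisor n-1 = 3:
  S[X_1,X_1] = ((-1.75)·(-1.75) + (-0.75)·(-0.75) + (1.25)·(1.25) + (1.25)·(1.25)) / 3 = 6.75/3 = 2.25
  S[X_1,X_2] = ((-1.75)·(0.75) + (-0.75)·(-3.25) + (1.25)·(0.75) + (1.25)·(1.75)) / 3 = 4.25/3 = 1.4167
  S[X_2,X_2] = ((0.75)·(0.75) + (-3.25)·(-3.25) + (0.75)·(0.75) + (1.75)·(1.75)) / 3 = 14.75/3 = 4.9167
  S = [[2.25, 1.4167],
 [1.4167, 4.9167]].

Step 3 — invert S. det(S) = 2.25·4.9167 - (1.4167)² = 9.0556.
  S^{-1} = (1/det) · [[d, -b], [-b, a]] = [[0.5429, -0.1564],
 [-0.1564, 0.2485]].

Step 4 — quadratic form (x̄ - mu_0)^T · S^{-1} · (x̄ - mu_0):
  S^{-1} · (x̄ - mu_0) = (1.1411, 0.1288),
  (x̄ - mu_0)^T · [...] = (2.75)·(1.1411) + (2.25)·(0.1288) = 3.4279.

Step 5 — scale by n: T² = 4 · 3.4279 = 13.7117.

T² ≈ 13.7117


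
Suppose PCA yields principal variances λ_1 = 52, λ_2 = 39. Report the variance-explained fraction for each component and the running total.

Step 1 — total variance = trace(Sigma) = Σ λ_i = 52 + 39 = 91.

Step 2 — fraction explained by component i = λ_i / Σ λ:
  PC1: 52/91 = 0.5714
  PC2: 39/91 = 0.4286

Step 3 — cumulative fraction after k components = (λ_1 + ... + λ_k) / Σ λ:
  k = 1: 52/91 = 0.5714
  k = 2: (52 + 39)/91 = 91/91 = 1

Summary (fraction, with percent):

explained: PC1 0.5714 (57.14%), PC2 0.4286 (42.86%);  cumulative: 0.5714, 1


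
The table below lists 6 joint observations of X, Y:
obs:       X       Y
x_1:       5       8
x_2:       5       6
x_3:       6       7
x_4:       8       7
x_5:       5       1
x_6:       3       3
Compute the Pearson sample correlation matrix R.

Step 1 — column means:
  mean(X) = (5 + 5 + 6 + 8 + 5 + 3) / 6 = 32/6 = 5.3333
  mean(Y) = (8 + 6 + 7 + 7 + 1 + 3) / 6 = 32/6 = 5.3333

Step 2 — sample variances and covariances s[i,j] = (1/(n-1)) · Σ_k (x_{k,i} - mean_i) · (x_{k,j} - mean_j), with n-1 = 5:
  s[X,X] = ((-0.3333)·(-0.3333) + (-0.3333)·(-0.3333) + (0.6667)·(0.6667) + (2.6667)·(2.6667) + (-0.3333)·(-0.3333) + (-2.3333)·(-2.3333)) / 5 = 13.3333/5 = 2.6667
  s[X,Y] = ((-0.3333)·(2.6667) + (-0.3333)·(0.6667) + (0.6667)·(1.6667) + (2.6667)·(1.6667) + (-0.3333)·(-4.3333) + (-2.3333)·(-2.3333)) / 5 = 11.3333/5 = 2.2667
  s[Y,Y] = ((2.6667)·(2.6667) + (0.6667)·(0.6667) + (1.6667)·(1.6667) + (1.6667)·(1.6667) + (-4.3333)·(-4.3333) + (-2.3333)·(-2.3333)) / 5 = 37.3333/5 = 7.4667
  Sample standard deviations s_i = √(s[i,i]):
  s(X) = √(2.6667) = 1.633
  s(Y) = √(7.4667) = 2.7325

Step 3 — r_{ij} = s_{ij} / (s_i · s_j):
  r[X,X] = 1 (diagonal).
  r[X,Y] = 2.2667 / (1.633 · 2.7325) = 2.2667 / 4.4622 = 0.508
  r[Y,Y] = 1 (diagonal).

R is symmetric with unit diagonal. Assembling:

R = [[1, 0.508],
 [0.508, 1]]


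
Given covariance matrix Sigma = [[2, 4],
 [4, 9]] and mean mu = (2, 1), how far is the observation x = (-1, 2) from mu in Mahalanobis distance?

Step 1 — centre the observation: (x - mu) = (-3, 1).

Step 2 — invert Sigma. det(Sigma) = 2·9 - (4)² = 2.
  Sigma^{-1} = (1/det) · [[d, -b], [-b, a]] = [[4.5, -2],
 [-2, 1]].

Step 3 — form the quadratic (x - mu)^T · Sigma^{-1} · (x - mu):
  Sigma^{-1} · (x - mu) = (-15.5, 7).
  (x - mu)^T · [Sigma^{-1} · (x - mu)] = (-3)·(-15.5) + (1)·(7) = 53.5.

Step 4 — take square root: d = √(53.5) ≈ 7.3144.

d(x, mu) = √(53.5) ≈ 7.3144


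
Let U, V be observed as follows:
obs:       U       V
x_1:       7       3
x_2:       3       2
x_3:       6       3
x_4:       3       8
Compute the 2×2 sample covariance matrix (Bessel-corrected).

Step 1 — column means:
  mean(U) = (7 + 3 + 6 + 3) / 4 = 19/4 = 4.75
  mean(V) = (3 + 2 + 3 + 8) / 4 = 16/4 = 4

Step 2 — sample covariance S[i,j] = (1/(n-1)) · Σ_k (x_{k,i} - mean_i) · (x_{k,j} - mean_j), with n-1 = 3.
  S[U,U] = ((2.25)·(2.25) + (-1.75)·(-1.75) + (1.25)·(1.25) + (-1.75)·(-1.75)) / 3 = 12.75/3 = 4.25
  S[U,V] = ((2.25)·(-1) + (-1.75)·(-2) + (1.25)·(-1) + (-1.75)·(4)) / 3 = -7/3 = -2.3333
  S[V,V] = ((-1)·(-1) + (-2)·(-2) + (-1)·(-1) + (4)·(4)) / 3 = 22/3 = 7.3333

S is symmetric (S[j,i] = S[i,j]). Assembling:

S = [[4.25, -2.3333],
 [-2.3333, 7.3333]]


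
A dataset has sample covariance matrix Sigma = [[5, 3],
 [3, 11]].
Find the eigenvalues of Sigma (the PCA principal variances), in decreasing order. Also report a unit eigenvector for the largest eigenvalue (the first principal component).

Step 1 — characteristic polynomial of 2×2 Sigma:
  det(Sigma - λI) = λ² - trace · λ + det = 0.
  trace = 5 + 11 = 16, det = 5·11 - (3)² = 46.
Step 2 — discriminant:
  Δ = trace² - 4·det = 256 - 184 = 72.
Step 3 — eigenvalues:
  λ = (trace ± √Δ)/2 = (16 ± 8.4853)/2,
  λ_1 = 12.2426,  λ_2 = 3.7574.

Step 4 — unit eigenvector for λ_1: solve (Sigma - λ_1 I)v = 0. First row:
  (5 - 12.2426)·v_x + (3)·v_y = 0, i.e. (-7.2426)·v_x + (3)·v_y = 0,
  so v ∝ (b, λ_1 - a) = (3, 7.2426) = u.
  ||u|| = √((3)² + (7.2426)²) = √(61.4558) ≈ 7.8394,
  v_1 = u/||u|| ≈ (0.3827, 0.9239) (||v_1|| = 1).

λ_1 = 12.2426,  λ_2 = 3.7574;  v_1 ≈ (0.3827, 0.9239)


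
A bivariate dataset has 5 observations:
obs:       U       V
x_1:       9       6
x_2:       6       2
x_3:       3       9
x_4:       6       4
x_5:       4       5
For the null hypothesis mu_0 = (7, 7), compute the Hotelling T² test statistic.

Step 1 — sample mean vector:
  mean(U) = (9 + 6 + 3 + 6 + 4) / 5 = 28/5 = 5.6
  mean(V) = (6 + 2 + 9 + 4 + 5) / 5 = 26/5 = 5.2
  x̄ = (5.6, 5.2),  deviation x̄ - mu_0 = (5.6, 5.2) - (7, 7) = (-1.4, -1.8).

Step 2 — sample covariance matrix, S[i,j] = (1/(n-1)) · Σ_k (x_{k,i} - mean_i) · (x_{k,j} - mean_j), divisor n-1 = 4:
  S[U,U] = ((3.4)·(3.4) + (0.4)·(0.4) + (-2.6)·(-2.6) + (0.4)·(0.4) + (-1.6)·(-1.6)) / 4 = 21.2/4 = 5.3
  S[U,V] = ((3.4)·(0.8) + (0.4)·(-3.2) + (-2.6)·(3.8) + (0.4)·(-1.2) + (-1.6)·(-0.2)) / 4 = -8.6/4 = -2.15
  S[V,V] = ((0.8)·(0.8) + (-3.2)·(-3.2) + (3.8)·(3.8) + (-1.2)·(-1.2) + (-0.2)·(-0.2)) / 4 = 26.8/4 = 6.7
  S = [[5.3, -2.15],
 [-2.15, 6.7]].

Step 3 — invert S. det(S) = 5.3·6.7 - (-2.15)² = 30.8875.
  S^{-1} = (1/det) · [[d, -b], [-b, a]] = [[0.2169, 0.0696],
 [0.0696, 0.1716]].

Step 4 — quadratic form (x̄ - mu_0)^T · S^{-1} · (x̄ - mu_0):
  S^{-1} · (x̄ - mu_0) = (-0.429, -0.4063),
  (x̄ - mu_0)^T · [...] = (-1.4)·(-0.429) + (-1.8)·(-0.4063) = 1.3319.

Step 5 — scale by n: T² = 5 · 1.3319 = 6.6597.

T² ≈ 6.6597


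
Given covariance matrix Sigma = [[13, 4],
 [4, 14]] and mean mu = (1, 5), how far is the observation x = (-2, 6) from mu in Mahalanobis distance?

Step 1 — centre the observation: (x - mu) = (-3, 1).

Step 2 — invert Sigma. det(Sigma) = 13·14 - (4)² = 166.
  Sigma^{-1} = (1/det) · [[d, -b], [-b, a]] = [[0.0843, -0.0241],
 [-0.0241, 0.0783]].

Step 3 — form the quadratic (x - mu)^T · Sigma^{-1} · (x - mu):
  Sigma^{-1} · (x - mu) = (-0.2771, 0.1506).
  (x - mu)^T · [Sigma^{-1} · (x - mu)] = (-3)·(-0.2771) + (1)·(0.1506) = 0.9819.

Step 4 — take square root: d = √(0.9819) ≈ 0.9909.

d(x, mu) = √(0.9819) ≈ 0.9909


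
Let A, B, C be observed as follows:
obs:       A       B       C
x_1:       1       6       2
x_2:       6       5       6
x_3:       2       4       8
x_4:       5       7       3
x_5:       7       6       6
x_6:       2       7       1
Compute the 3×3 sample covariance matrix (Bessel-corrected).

Step 1 — column means:
  mean(A) = (1 + 6 + 2 + 5 + 7 + 2) / 6 = 23/6 = 3.8333
  mean(B) = (6 + 5 + 4 + 7 + 6 + 7) / 6 = 35/6 = 5.8333
  mean(C) = (2 + 6 + 8 + 3 + 6 + 1) / 6 = 26/6 = 4.3333

Step 2 — sample covariance S[i,j] = (1/(n-1)) · Σ_k (x_{k,i} - mean_i) · (x_{k,j} - mean_j), with n-1 = 5.
  S[A,A] = ((-2.8333)·(-2.8333) + (2.1667)·(2.1667) + (-1.8333)·(-1.8333) + (1.1667)·(1.1667) + (3.1667)·(3.1667) + (-1.8333)·(-1.8333)) / 5 = 30.8333/5 = 6.1667
  S[A,B] = ((-2.8333)·(0.1667) + (2.1667)·(-0.8333) + (-1.8333)·(-1.8333) + (1.1667)·(1.1667) + (3.1667)·(0.1667) + (-1.8333)·(1.1667)) / 5 = 0.8333/5 = 0.1667
  S[A,C] = ((-2.8333)·(-2.3333) + (2.1667)·(1.6667) + (-1.8333)·(3.6667) + (1.1667)·(-1.3333) + (3.1667)·(1.6667) + (-1.8333)·(-3.3333)) / 5 = 13.3333/5 = 2.6667
  S[B,B] = ((0.1667)·(0.1667) + (-0.8333)·(-0.8333) + (-1.8333)·(-1.8333) + (1.1667)·(1.1667) + (0.1667)·(0.1667) + (1.1667)·(1.1667)) / 5 = 6.8333/5 = 1.3667
  S[B,C] = ((0.1667)·(-2.3333) + (-0.8333)·(1.6667) + (-1.8333)·(3.6667) + (1.1667)·(-1.3333) + (0.1667)·(1.6667) + (1.1667)·(-3.3333)) / 5 = -13.6667/5 = -2.7333
  S[C,C] = ((-2.3333)·(-2.3333) + (1.6667)·(1.6667) + (3.6667)·(3.6667) + (-1.3333)·(-1.3333) + (1.6667)·(1.6667) + (-3.3333)·(-3.3333)) / 5 = 37.3333/5 = 7.4667

S is symmetric (S[j,i] = S[i,j]). Assembling:

S = [[6.1667, 0.1667, 2.6667],
 [0.1667, 1.3667, -2.7333],
 [2.6667, -2.7333, 7.4667]]


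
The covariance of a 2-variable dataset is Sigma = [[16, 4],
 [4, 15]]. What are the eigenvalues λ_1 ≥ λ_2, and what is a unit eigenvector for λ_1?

Step 1 — characteristic polynomial of 2×2 Sigma:
  det(Sigma - λI) = λ² - trace · λ + det = 0.
  trace = 16 + 15 = 31, det = 16·15 - (4)² = 224.
Step 2 — discriminant:
  Δ = trace² - 4·det = 961 - 896 = 65.
Step 3 — eigenvalues:
  λ = (trace ± √Δ)/2 = (31 ± 8.0623)/2,
  λ_1 = 19.5311,  λ_2 = 11.4689.

Step 4 — unit eigenvector for λ_1: solve (Sigma - λ_1 I)v = 0. First row:
  (16 - 19.5311)·v_x + (4)·v_y = 0, i.e. (-3.5311)·v_x + (4)·v_y = 0,
  so v ∝ (b, λ_1 - a) = (4, 3.5311) = u.
  ||u|| = √((4)² + (3.5311)²) = √(28.4689) ≈ 5.3356,
  v_1 = u/||u|| ≈ (0.7497, 0.6618) (||v_1|| = 1).

λ_1 = 19.5311,  λ_2 = 11.4689;  v_1 ≈ (0.7497, 0.6618)


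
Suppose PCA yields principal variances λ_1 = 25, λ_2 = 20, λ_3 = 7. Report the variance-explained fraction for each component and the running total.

Step 1 — total variance = trace(Sigma) = Σ λ_i = 25 + 20 + 7 = 52.

Step 2 — fraction explained by component i = λ_i / Σ λ:
  PC1: 25/52 = 0.4808
  PC2: 20/52 = 0.3846
  PC3: 7/52 = 0.1346

Step 3 — cumulative fraction after k components = (λ_1 + ... + λ_k) / Σ λ:
  k = 1: 25/52 = 0.4808
  k = 2: (25 + 20)/52 = 45/52 = 0.8654
  k = 3: (25 + 20 + 7)/52 = 52/52 = 1

Summary (fraction, with percent):

explained: PC1 0.4808 (48.08%), PC2 0.3846 (38.46%), PC3 0.1346 (13.46%);  cumulative: 0.4808, 0.8654, 1


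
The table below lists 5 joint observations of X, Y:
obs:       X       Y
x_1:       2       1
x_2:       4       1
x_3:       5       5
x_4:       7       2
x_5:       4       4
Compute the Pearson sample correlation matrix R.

Step 1 — column means:
  mean(X) = (2 + 4 + 5 + 7 + 4) / 5 = 22/5 = 4.4
  mean(Y) = (1 + 1 + 5 + 2 + 4) / 5 = 13/5 = 2.6

Step 2 — sample variances and covariances s[i,j] = (1/(n-1)) · Σ_k (x_{k,i} - mean_i) · (x_{k,j} - mean_j), with n-1 = 4:
  s[X,X] = ((-2.4)·(-2.4) + (-0.4)·(-0.4) + (0.6)·(0.6) + (2.6)·(2.6) + (-0.4)·(-0.4)) / 4 = 13.2/4 = 3.3
  s[X,Y] = ((-2.4)·(-1.6) + (-0.4)·(-1.6) + (0.6)·(2.4) + (2.6)·(-0.6) + (-0.4)·(1.4)) / 4 = 3.8/4 = 0.95
  s[Y,Y] = ((-1.6)·(-1.6) + (-1.6)·(-1.6) + (2.4)·(2.4) + (-0.6)·(-0.6) + (1.4)·(1.4)) / 4 = 13.2/4 = 3.3
  Sample standard deviations s_i = √(s[i,i]):
  s(X) = √(3.3) = 1.8166
  s(Y) = √(3.3) = 1.8166

Step 3 — r_{ij} = s_{ij} / (s_i · s_j):
  r[X,X] = 1 (diagonal).
  r[X,Y] = 0.95 / (1.8166 · 1.8166) = 0.95 / 3.3 = 0.2879
  r[Y,Y] = 1 (diagonal).

R is symmetric with unit diagonal. Assembling:

R = [[1, 0.2879],
 [0.2879, 1]]


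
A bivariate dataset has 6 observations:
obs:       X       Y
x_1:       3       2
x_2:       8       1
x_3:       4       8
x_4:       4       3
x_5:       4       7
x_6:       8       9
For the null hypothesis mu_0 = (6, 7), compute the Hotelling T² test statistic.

Step 1 — sample mean vector:
  mean(X) = (3 + 8 + 4 + 4 + 4 + 8) / 6 = 31/6 = 5.1667
  mean(Y) = (2 + 1 + 8 + 3 + 7 + 9) / 6 = 30/6 = 5
  x̄ = (5.1667, 5),  deviation x̄ - mu_0 = (5.1667, 5) - (6, 7) = (-0.8333, -2).

Step 2 — sample covariance matrix, S[i,j] = (1/(n-1)) · Σ_k (x_{k,i} - mean_i) · (x_{k,j} - mean_j), divisor n-1 = 5:
  S[X,X] = ((-2.1667)·(-2.1667) + (2.8333)·(2.8333) + (-1.1667)·(-1.1667) + (-1.1667)·(-1.1667) + (-1.1667)·(-1.1667) + (2.8333)·(2.8333)) / 5 = 24.8333/5 = 4.9667
  S[X,Y] = ((-2.1667)·(-3) + (2.8333)·(-4) + (-1.1667)·(3) + (-1.1667)·(-2) + (-1.1667)·(2) + (2.8333)·(4)) / 5 = 3/5 = 0.6
  S[Y,Y] = ((-3)·(-3) + (-4)·(-4) + (3)·(3) + (-2)·(-2) + (2)·(2) + (4)·(4)) / 5 = 58/5 = 11.6
  S = [[4.9667, 0.6],
 [0.6, 11.6]].

Step 3 — invert S. det(S) = 4.9667·11.6 - (0.6)² = 57.2533.
  S^{-1} = (1/det) · [[d, -b], [-b, a]] = [[0.2026, -0.0105],
 [-0.0105, 0.0867]].

Step 4 — quadratic form (x̄ - mu_0)^T · S^{-1} · (x̄ - mu_0):
  S^{-1} · (x̄ - mu_0) = (-0.1479, -0.1648),
  (x̄ - mu_0)^T · [...] = (-0.8333)·(-0.1479) + (-2)·(-0.1648) = 0.4528.

Step 5 — scale by n: T² = 6 · 0.4528 = 2.7166.

T² ≈ 2.7166


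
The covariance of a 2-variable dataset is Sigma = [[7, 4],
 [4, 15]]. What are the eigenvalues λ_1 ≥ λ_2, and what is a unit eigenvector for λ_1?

Step 1 — characteristic polynomial of 2×2 Sigma:
  det(Sigma - λI) = λ² - trace · λ + det = 0.
  trace = 7 + 15 = 22, det = 7·15 - (4)² = 89.
Step 2 — discriminant:
  Δ = trace² - 4·det = 484 - 356 = 128.
Step 3 — eigenvalues:
  λ = (trace ± √Δ)/2 = (22 ± 11.3137)/2,
  λ_1 = 16.6569,  λ_2 = 5.3431.

Step 4 — unit eigenvector for λ_1: solve (Sigma - λ_1 I)v = 0. First row:
  (7 - 16.6569)·v_x + (4)·v_y = 0, i.e. (-9.6569)·v_x + (4)·v_y = 0,
  so v ∝ (b, λ_1 - a) = (4, 9.6569) = u.
  ||u|| = √((4)² + (9.6569)²) = √(109.2548) ≈ 10.4525,
  v_1 = u/||u|| ≈ (0.3827, 0.9239) (||v_1|| = 1).

λ_1 = 16.6569,  λ_2 = 5.3431;  v_1 ≈ (0.3827, 0.9239)


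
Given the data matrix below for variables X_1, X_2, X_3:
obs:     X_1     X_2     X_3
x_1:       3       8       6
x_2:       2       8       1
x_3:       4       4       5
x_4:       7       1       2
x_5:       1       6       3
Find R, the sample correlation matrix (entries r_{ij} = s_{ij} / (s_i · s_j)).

Step 1 — column means:
  mean(X_1) = (3 + 2 + 4 + 7 + 1) / 5 = 17/5 = 3.4
  mean(X_2) = (8 + 8 + 4 + 1 + 6) / 5 = 27/5 = 5.4
  mean(X_3) = (6 + 1 + 5 + 2 + 3) / 5 = 17/5 = 3.4

Step 2 — sample variances and covariances s[i,j] = (1/(n-1)) · Σ_k (x_{k,i} - mean_i) · (x_{k,j} - mean_j), with n-1 = 4:
  s[X_1,X_1] = ((-0.4)·(-0.4) + (-1.4)·(-1.4) + (0.6)·(0.6) + (3.6)·(3.6) + (-2.4)·(-2.4)) / 4 = 21.2/4 = 5.3
  s[X_1,X_2] = ((-0.4)·(2.6) + (-1.4)·(2.6) + (0.6)·(-1.4) + (3.6)·(-4.4) + (-2.4)·(0.6)) / 4 = -22.8/4 = -5.7
  s[X_1,X_3] = ((-0.4)·(2.6) + (-1.4)·(-2.4) + (0.6)·(1.6) + (3.6)·(-1.4) + (-2.4)·(-0.4)) / 4 = -0.8/4 = -0.2
  s[X_2,X_2] = ((2.6)·(2.6) + (2.6)·(2.6) + (-1.4)·(-1.4) + (-4.4)·(-4.4) + (0.6)·(0.6)) / 4 = 35.2/4 = 8.8
  s[X_2,X_3] = ((2.6)·(2.6) + (2.6)·(-2.4) + (-1.4)·(1.6) + (-4.4)·(-1.4) + (0.6)·(-0.4)) / 4 = 4.2/4 = 1.05
  s[X_3,X_3] = ((2.6)·(2.6) + (-2.4)·(-2.4) + (1.6)·(1.6) + (-1.4)·(-1.4) + (-0.4)·(-0.4)) / 4 = 17.2/4 = 4.3
  Sample standard deviations s_i = √(s[i,i]):
  s(X_1) = √(5.3) = 2.3022
  s(X_2) = √(8.8) = 2.9665
  s(X_3) = √(4.3) = 2.0736

Step 3 — r_{ij} = s_{ij} / (s_i · s_j):
  r[X_1,X_1] = 1 (diagonal).
  r[X_1,X_2] = -5.7 / (2.3022 · 2.9665) = -5.7 / 6.8293 = -0.8346
  r[X_1,X_3] = -0.2 / (2.3022 · 2.0736) = -0.2 / 4.7739 = -0.0419
  r[X_2,X_2] = 1 (diagonal).
  r[X_2,X_3] = 1.05 / (2.9665 · 2.0736) = 1.05 / 6.1514 = 0.1707
  r[X_3,X_3] = 1 (diagonal).

R is symmetric with unit diagonal. Assembling:

R = [[1, -0.8346, -0.0419],
 [-0.8346, 1, 0.1707],
 [-0.0419, 0.1707, 1]]


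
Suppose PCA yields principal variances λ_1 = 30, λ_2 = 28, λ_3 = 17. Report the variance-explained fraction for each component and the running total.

Step 1 — total variance = trace(Sigma) = Σ λ_i = 30 + 28 + 17 = 75.

Step 2 — fraction explained by component i = λ_i / Σ λ:
  PC1: 30/75 = 0.4
  PC2: 28/75 = 0.3733
  PC3: 17/75 = 0.2267

Step 3 — cumulative fraction after k components = (λ_1 + ... + λ_k) / Σ λ:
  k = 1: 30/75 = 0.4
  k = 2: (30 + 28)/75 = 58/75 = 0.7733
  k = 3: (30 + 28 + 17)/75 = 75/75 = 1

Summary (fraction, with percent):

explained: PC1 0.4 (40%), PC2 0.3733 (37.33%), PC3 0.2267 (22.67%);  cumulative: 0.4, 0.7733, 1


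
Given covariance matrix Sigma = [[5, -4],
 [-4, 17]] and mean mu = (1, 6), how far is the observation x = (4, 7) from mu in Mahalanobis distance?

Step 1 — centre the observation: (x - mu) = (3, 1).

Step 2 — invert Sigma. det(Sigma) = 5·17 - (-4)² = 69.
  Sigma^{-1} = (1/det) · [[d, -b], [-b, a]] = [[0.2464, 0.058],
 [0.058, 0.0725]].

Step 3 — form the quadratic (x - mu)^T · Sigma^{-1} · (x - mu):
  Sigma^{-1} · (x - mu) = (0.7971, 0.2464).
  (x - mu)^T · [Sigma^{-1} · (x - mu)] = (3)·(0.7971) + (1)·(0.2464) = 2.6377.

Step 4 — take square root: d = √(2.6377) ≈ 1.6241.

d(x, mu) = √(2.6377) ≈ 1.6241


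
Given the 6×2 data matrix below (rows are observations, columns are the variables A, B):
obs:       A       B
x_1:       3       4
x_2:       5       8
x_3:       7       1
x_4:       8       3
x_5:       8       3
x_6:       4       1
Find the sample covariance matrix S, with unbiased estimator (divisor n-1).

Step 1 — column means:
  mean(A) = (3 + 5 + 7 + 8 + 8 + 4) / 6 = 35/6 = 5.8333
  mean(B) = (4 + 8 + 1 + 3 + 3 + 1) / 6 = 20/6 = 3.3333

Step 2 — sample covariance S[i,j] = (1/(n-1)) · Σ_k (x_{k,i} - mean_i) · (x_{k,j} - mean_j), with n-1 = 5.
  S[A,A] = ((-2.8333)·(-2.8333) + (-0.8333)·(-0.8333) + (1.1667)·(1.1667) + (2.1667)·(2.1667) + (2.1667)·(2.1667) + (-1.8333)·(-1.8333)) / 5 = 22.8333/5 = 4.5667
  S[A,B] = ((-2.8333)·(0.6667) + (-0.8333)·(4.6667) + (1.1667)·(-2.3333) + (2.1667)·(-0.3333) + (2.1667)·(-0.3333) + (-1.8333)·(-2.3333)) / 5 = -5.6667/5 = -1.1333
  S[B,B] = ((0.6667)·(0.6667) + (4.6667)·(4.6667) + (-2.3333)·(-2.3333) + (-0.3333)·(-0.3333) + (-0.3333)·(-0.3333) + (-2.3333)·(-2.3333)) / 5 = 33.3333/5 = 6.6667

S is symmetric (S[j,i] = S[i,j]). Assembling:

S = [[4.5667, -1.1333],
 [-1.1333, 6.6667]]
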